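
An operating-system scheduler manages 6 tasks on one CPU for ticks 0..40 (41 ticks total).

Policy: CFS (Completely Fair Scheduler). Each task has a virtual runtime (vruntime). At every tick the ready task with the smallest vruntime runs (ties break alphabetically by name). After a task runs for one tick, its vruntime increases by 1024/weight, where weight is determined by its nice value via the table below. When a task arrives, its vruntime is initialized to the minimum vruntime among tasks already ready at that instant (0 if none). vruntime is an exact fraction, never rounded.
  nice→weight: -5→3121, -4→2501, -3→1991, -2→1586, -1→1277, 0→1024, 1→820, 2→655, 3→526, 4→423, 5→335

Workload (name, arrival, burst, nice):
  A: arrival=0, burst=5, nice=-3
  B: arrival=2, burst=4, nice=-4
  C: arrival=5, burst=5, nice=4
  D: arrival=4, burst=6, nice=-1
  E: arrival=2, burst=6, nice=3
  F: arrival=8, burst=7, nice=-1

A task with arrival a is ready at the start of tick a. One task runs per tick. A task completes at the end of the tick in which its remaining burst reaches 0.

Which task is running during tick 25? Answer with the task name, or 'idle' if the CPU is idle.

t=0: vr[A=0] → run A
t=1: vr[A=1024/1991] → run A
t=2: vr[A=2048/1991 B=2048/1991 E=2048/1991] → run A
t=3: vr[A=3072/1991 B=2048/1991 E=2048/1991] → run B
t=4: vr[A=3072/1991 B=7160832/4979491 D=2048/1991 E=2048/1991] → run D
t=5: vr[A=3072/1991 B=7160832/4979491 C=2048/1991 D=4654080/2542507 E=2048/1991] → run C
t=6: vr[A=3072/1991 B=7160832/4979491 C=2905088/842193 D=4654080/2542507 E=2048/1991] → run E
t=7: vr[A=3072/1991 B=7160832/4979491 C=2905088/842193 D=4654080/2542507 E=1558016/523633] → run B
t=8: vr[A=3072/1991 B=9199616/4979491 C=2905088/842193 D=4654080/2542507 E=1558016/523633 F=3072/1991] → run A
t=9: vr[A=4096/1991 B=9199616/4979491 C=2905088/842193 D=4654080/2542507 E=1558016/523633 F=3072/1991] → run F
t=10: vr[A=4096/1991 B=9199616/4979491 C=2905088/842193 D=4654080/2542507 E=1558016/523633 F=5961728/2542507] → run D
t=11: vr[A=4096/1991 B=9199616/4979491 C=2905088/842193 D=6692864/2542507 E=1558016/523633 F=5961728/2542507] → run B
t=12: vr[A=4096/1991 B=11238400/4979491 C=2905088/842193 D=6692864/2542507 E=1558016/523633 F=5961728/2542507] → run A
t=13: vr[B=11238400/4979491 C=2905088/842193 D=6692864/2542507 E=1558016/523633 F=5961728/2542507] → run B
t=14: vr[C=2905088/842193 D=6692864/2542507 E=1558016/523633 F=5961728/2542507] → run F
t=15: vr[C=2905088/842193 D=6692864/2542507 E=1558016/523633 F=8000512/2542507] → run D
t=16: vr[C=2905088/842193 D=8731648/2542507 E=1558016/523633 F=8000512/2542507] → run E
t=17: vr[C=2905088/842193 D=8731648/2542507 E=2577408/523633 F=8000512/2542507] → run F
t=18: vr[C=2905088/842193 D=8731648/2542507 E=2577408/523633 F=10039296/2542507] → run D
t=19: vr[C=2905088/842193 D=10770432/2542507 E=2577408/523633 F=10039296/2542507] → run C
t=20: vr[C=4943872/842193 D=10770432/2542507 E=2577408/523633 F=10039296/2542507] → run F
t=21: vr[C=4943872/842193 D=10770432/2542507 E=2577408/523633 F=12078080/2542507] → run D
t=22: vr[C=4943872/842193 D=12809216/2542507 E=2577408/523633 F=12078080/2542507] → run F
t=23: vr[C=4943872/842193 D=12809216/2542507 E=2577408/523633 F=14116864/2542507] → run E
t=24: vr[C=4943872/842193 D=12809216/2542507 E=3596800/523633 F=14116864/2542507] → run D
t=25: vr[C=4943872/842193 E=3596800/523633 F=14116864/2542507] → run F
t=26: vr[C=4943872/842193 E=3596800/523633 F=16155648/2542507] → run C
t=27: vr[C=2327552/280731 E=3596800/523633 F=16155648/2542507] → run F
t=28: vr[C=2327552/280731 E=3596800/523633] → run E
t=29: vr[C=2327552/280731 E=4616192/523633] → run C
t=30: vr[C=9021440/842193 E=4616192/523633] → run E
t=31: vr[C=9021440/842193 E=5635584/523633] → run C
t=32: vr[E=5635584/523633] → run E
t=33: (idle)
t=34: (idle)
t=35: (idle)
t=36: (idle)
t=37: (idle)
t=38: (idle)
t=39: (idle)
t=40: (idle)

running at tick 25 = F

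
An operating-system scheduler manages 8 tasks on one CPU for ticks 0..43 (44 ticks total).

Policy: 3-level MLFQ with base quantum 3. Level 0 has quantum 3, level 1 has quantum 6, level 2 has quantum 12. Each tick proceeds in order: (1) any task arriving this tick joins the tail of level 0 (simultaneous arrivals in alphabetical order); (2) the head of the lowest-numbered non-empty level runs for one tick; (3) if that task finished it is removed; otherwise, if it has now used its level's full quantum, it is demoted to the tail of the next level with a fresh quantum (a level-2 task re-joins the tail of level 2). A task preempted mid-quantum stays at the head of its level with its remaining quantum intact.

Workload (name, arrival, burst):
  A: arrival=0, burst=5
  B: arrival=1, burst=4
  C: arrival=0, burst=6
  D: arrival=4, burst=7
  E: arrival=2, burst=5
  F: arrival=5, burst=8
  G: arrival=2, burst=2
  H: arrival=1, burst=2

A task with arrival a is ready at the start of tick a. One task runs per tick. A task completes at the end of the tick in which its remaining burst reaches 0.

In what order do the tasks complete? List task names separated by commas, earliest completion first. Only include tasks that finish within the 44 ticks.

t=0: L0/L1/L2 = AC/-/- → run A
t=1: L0/L1/L2 = ACBH/-/- → run A
t=2: L0/L1/L2 = ACBHEG/-/- → run A
t=3: L0/L1/L2 = CBHEG/A/- → run C
t=4: L0/L1/L2 = CBHEGD/A/- → run C
t=5: L0/L1/L2 = CBHEGDF/A/- → run C
t=6: L0/L1/L2 = BHEGDF/AC/- → run B
t=7: L0/L1/L2 = BHEGDF/AC/- → run B
t=8: L0/L1/L2 = BHEGDF/AC/- → run B
t=9: L0/L1/L2 = HEGDF/ACB/- → run H
t=10: L0/L1/L2 = HEGDF/ACB/- → run H
t=11: L0/L1/L2 = EGDF/ACB/- → run E
t=12: L0/L1/L2 = EGDF/ACB/- → run E
t=13: L0/L1/L2 = EGDF/ACB/- → run E
t=14: L0/L1/L2 = GDF/ACBE/- → run G
t=15: L0/L1/L2 = GDF/ACBE/- → run G
t=16: L0/L1/L2 = DF/ACBE/- → run D
t=17: L0/L1/L2 = DF/ACBE/- → run D
t=18: L0/L1/L2 = DF/ACBE/- → run D
t=19: L0/L1/L2 = F/ACBED/- → run F
t=20: L0/L1/L2 = F/ACBED/- → run F
t=21: L0/L1/L2 = F/ACBED/- → run F
t=22: L0/L1/L2 = -/ACBEDF/- → run A
t=23: L0/L1/L2 = -/ACBEDF/- → run A
t=24: L0/L1/L2 = -/CBEDF/- → run C
t=25: L0/L1/L2 = -/CBEDF/- → run C
t=26: L0/L1/L2 = -/CBEDF/- → run C
t=27: L0/L1/L2 = -/BEDF/- → run B
t=28: L0/L1/L2 = -/EDF/- → run E
t=29: L0/L1/L2 = -/EDF/- → run E
t=30: L0/L1/L2 = -/DF/- → run D
t=31: L0/L1/L2 = -/DF/- → run D
t=32: L0/L1/L2 = -/DF/- → run D
t=33: L0/L1/L2 = -/DF/- → run D
t=34: L0/L1/L2 = -/F/- → run F
t=35: L0/L1/L2 = -/F/- → run F
t=36: L0/L1/L2 = -/F/- → run F
t=37: L0/L1/L2 = -/F/- → run F
t=38: L0/L1/L2 = -/F/- → run F
t=39: (idle)
t=40: (idle)
t=41: (idle)
t=42: (idle)
t=43: (idle)

completion order = H, G, A, C, B, E, D, F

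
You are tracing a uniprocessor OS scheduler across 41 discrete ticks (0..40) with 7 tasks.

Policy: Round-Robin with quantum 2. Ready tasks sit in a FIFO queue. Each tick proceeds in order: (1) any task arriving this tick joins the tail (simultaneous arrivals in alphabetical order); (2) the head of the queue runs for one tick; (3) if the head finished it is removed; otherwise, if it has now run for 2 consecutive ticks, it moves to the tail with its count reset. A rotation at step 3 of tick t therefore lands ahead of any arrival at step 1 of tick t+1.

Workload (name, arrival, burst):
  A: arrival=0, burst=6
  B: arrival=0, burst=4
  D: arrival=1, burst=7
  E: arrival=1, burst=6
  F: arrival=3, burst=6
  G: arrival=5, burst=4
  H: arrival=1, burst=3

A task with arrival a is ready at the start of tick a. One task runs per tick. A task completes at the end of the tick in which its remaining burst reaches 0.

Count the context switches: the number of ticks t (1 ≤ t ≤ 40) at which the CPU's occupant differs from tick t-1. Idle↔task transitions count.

t=0: queue=[A,B] q_used=0 → run A
t=1: queue=[A,B,D,E,H] q_used=1 → run A
t=2: queue=[B,D,E,H,A] q_used=0 → run B
t=3: queue=[B,D,E,H,A,F] q_used=1 → run B
t=4: queue=[D,E,H,A,F,B] q_used=0 → run D
t=5: queue=[D,E,H,A,F,B,G] q_used=1 → run D
t=6: queue=[E,H,A,F,B,G,D] q_used=0 → run E
t=7: queue=[E,H,A,F,B,G,D] q_used=1 → run E
t=8: queue=[H,A,F,B,G,D,E] q_used=0 → run H
t=9: queue=[H,A,F,B,G,D,E] q_used=1 → run H
t=10: queue=[A,F,B,G,D,E,H] q_used=0 → run A
t=11: queue=[A,F,B,G,D,E,H] q_used=1 → run A
t=12: queue=[F,B,G,D,E,H,A] q_used=0 → run F
t=13: queue=[F,B,G,D,E,H,A] q_used=1 → run F
t=14: queue=[B,G,D,E,H,A,F] q_used=0 → run B
t=15: queue=[B,G,D,E,H,A,F] q_used=1 → run B
t=16: queue=[G,D,E,H,A,F] q_used=0 → run G
t=17: queue=[G,D,E,H,A,F] q_used=1 → run G
t=18: queue=[D,E,H,A,F,G] q_used=0 → run D
t=19: queue=[D,E,H,A,F,G] q_used=1 → run D
t=20: queue=[E,H,A,F,G,D] q_used=0 → run E
t=21: queue=[E,H,A,F,G,D] q_used=1 → run E
t=22: queue=[H,A,F,G,D,E] q_used=0 → run H
t=23: queue=[A,F,G,D,E] q_used=0 → run A
t=24: queue=[A,F,G,D,E] q_used=1 → run A
t=25: queue=[F,G,D,E] q_used=0 → run F
t=26: queue=[F,G,D,E] q_used=1 → run F
t=27: queue=[G,D,E,F] q_used=0 → run G
t=28: queue=[G,D,E,F] q_used=1 → run G
t=29: queue=[D,E,F] q_used=0 → run D
t=30: queue=[D,E,F] q_used=1 → run D
t=31: queue=[E,F,D] q_used=0 → run E
t=32: queue=[E,F,D] q_used=1 → run E
t=33: queue=[F,D] q_used=0 → run F
t=34: queue=[F,D] q_used=1 → run F
t=35: queue=[D] q_used=0 → run D
t=36: (idle)
t=37: (idle)
t=38: (idle)
t=39: (idle)
t=40: (idle)

context switches = 19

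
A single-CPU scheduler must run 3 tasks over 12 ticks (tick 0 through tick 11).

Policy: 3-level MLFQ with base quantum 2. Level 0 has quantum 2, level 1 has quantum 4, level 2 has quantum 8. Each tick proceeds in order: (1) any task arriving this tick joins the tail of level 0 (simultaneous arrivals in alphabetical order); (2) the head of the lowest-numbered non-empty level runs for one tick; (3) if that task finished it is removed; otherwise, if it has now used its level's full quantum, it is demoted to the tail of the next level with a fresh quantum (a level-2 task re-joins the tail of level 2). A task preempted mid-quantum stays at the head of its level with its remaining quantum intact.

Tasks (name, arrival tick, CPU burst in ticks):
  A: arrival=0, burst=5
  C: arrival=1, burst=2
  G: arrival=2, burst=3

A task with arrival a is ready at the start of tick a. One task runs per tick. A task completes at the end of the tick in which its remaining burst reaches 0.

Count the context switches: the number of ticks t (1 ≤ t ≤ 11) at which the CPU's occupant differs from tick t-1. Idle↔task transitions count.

context switches = 5

t=0: L0/L1/L2 = A/-/- → run A
t=1: L0/L1/L2 = AC/-/- → run A
t=2: L0/L1/L2 = CG/A/- → run C
t=3: L0/L1/L2 = CG/A/- → run C
t=4: L0/L1/L2 = G/A/- → run G
t=5: L0/L1/L2 = G/A/- → run G
t=6: L0/L1/L2 = -/AG/- → run A
t=7: L0/L1/L2 = -/AG/- → run A
t=8: L0/L1/L2 = -/AG/- → run A
t=9: L0/L1/L2 = -/G/- → run G
t=10: (idle)
t=11: (idle)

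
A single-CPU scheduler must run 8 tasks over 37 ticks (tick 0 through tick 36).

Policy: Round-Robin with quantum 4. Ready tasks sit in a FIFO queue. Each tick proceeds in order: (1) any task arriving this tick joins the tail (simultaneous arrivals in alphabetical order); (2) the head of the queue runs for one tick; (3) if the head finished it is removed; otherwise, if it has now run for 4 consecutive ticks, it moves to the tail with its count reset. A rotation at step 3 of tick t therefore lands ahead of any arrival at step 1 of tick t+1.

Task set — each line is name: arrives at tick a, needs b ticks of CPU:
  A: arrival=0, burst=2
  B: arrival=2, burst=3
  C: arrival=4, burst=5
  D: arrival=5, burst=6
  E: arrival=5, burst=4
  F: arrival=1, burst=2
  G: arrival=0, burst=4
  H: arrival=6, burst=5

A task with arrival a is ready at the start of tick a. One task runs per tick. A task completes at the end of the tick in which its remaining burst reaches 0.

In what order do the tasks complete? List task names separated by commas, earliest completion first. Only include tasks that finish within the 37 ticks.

t=0: queue=[A,G] q_used=0 → run A
t=1: queue=[A,G,F] q_used=1 → run A
t=2: queue=[G,F,B] q_used=0 → run G
t=3: queue=[G,F,B] q_used=1 → run G
t=4: queue=[G,F,B,C] q_used=2 → run G
t=5: queue=[G,F,B,C,D,E] q_used=3 → run G
t=6: queue=[F,B,C,D,E,H] q_used=0 → run F
t=7: queue=[F,B,C,D,E,H] q_used=1 → run F
t=8: queue=[B,C,D,E,H] q_used=0 → run B
t=9: queue=[B,C,D,E,H] q_used=1 → run B
t=10: queue=[B,C,D,E,H] q_used=2 → run B
t=11: queue=[C,D,E,H] q_used=0 → run C
t=12: queue=[C,D,E,H] q_used=1 → run C
t=13: queue=[C,D,E,H] q_used=2 → run C
t=14: queue=[C,D,E,H] q_used=3 → run C
t=15: queue=[D,E,H,C] q_used=0 → run D
t=16: queue=[D,E,H,C] q_used=1 → run D
t=17: queue=[D,E,H,C] q_used=2 → run D
t=18: queue=[D,E,H,C] q_used=3 → run D
t=19: queue=[E,H,C,D] q_used=0 → run E
t=20: queue=[E,H,C,D] q_used=1 → run E
t=21: queue=[E,H,C,D] q_used=2 → run E
t=22: queue=[E,H,C,D] q_used=3 → run E
t=23: queue=[H,C,D] q_used=0 → run H
t=24: queue=[H,C,D] q_used=1 → run H
t=25: queue=[H,C,D] q_used=2 → run H
t=26: queue=[H,C,D] q_used=3 → run H
t=27: queue=[C,D,H] q_used=0 → run C
t=28: queue=[D,H] q_used=0 → run D
t=29: queue=[D,H] q_used=1 → run D
t=30: queue=[H] q_used=0 → run H
t=31: (idle)
t=32: (idle)
t=33: (idle)
t=34: (idle)
t=35: (idle)
t=36: (idle)

completion order = A, G, F, B, E, C, D, H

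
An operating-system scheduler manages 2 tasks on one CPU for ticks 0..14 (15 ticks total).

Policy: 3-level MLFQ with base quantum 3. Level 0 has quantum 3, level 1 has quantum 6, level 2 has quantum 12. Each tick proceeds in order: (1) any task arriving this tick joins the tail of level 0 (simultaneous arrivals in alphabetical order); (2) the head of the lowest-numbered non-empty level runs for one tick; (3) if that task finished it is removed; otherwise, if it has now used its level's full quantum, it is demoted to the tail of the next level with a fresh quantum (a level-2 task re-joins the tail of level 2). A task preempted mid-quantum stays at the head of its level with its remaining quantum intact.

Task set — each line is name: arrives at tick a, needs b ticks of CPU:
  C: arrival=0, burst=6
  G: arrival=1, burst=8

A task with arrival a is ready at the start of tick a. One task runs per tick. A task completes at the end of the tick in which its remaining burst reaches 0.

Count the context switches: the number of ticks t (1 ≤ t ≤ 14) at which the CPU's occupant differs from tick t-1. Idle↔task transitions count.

context switches = 4

t=0: L0/L1/L2 = C/-/- → run C
t=1: L0/L1/L2 = CG/-/- → run C
t=2: L0/L1/L2 = CG/-/- → run C
t=3: L0/L1/L2 = G/C/- → run G
t=4: L0/L1/L2 = G/C/- → run G
t=5: L0/L1/L2 = G/C/- → run G
t=6: L0/L1/L2 = -/CG/- → run C
t=7: L0/L1/L2 = -/CG/- → run C
t=8: L0/L1/L2 = -/CG/- → run C
t=9: L0/L1/L2 = -/G/- → run G
t=10: L0/L1/L2 = -/G/- → run G
t=11: L0/L1/L2 = -/G/- → run G
t=12: L0/L1/L2 = -/G/- → run G
t=13: L0/L1/L2 = -/G/- → run G
t=14: (idle)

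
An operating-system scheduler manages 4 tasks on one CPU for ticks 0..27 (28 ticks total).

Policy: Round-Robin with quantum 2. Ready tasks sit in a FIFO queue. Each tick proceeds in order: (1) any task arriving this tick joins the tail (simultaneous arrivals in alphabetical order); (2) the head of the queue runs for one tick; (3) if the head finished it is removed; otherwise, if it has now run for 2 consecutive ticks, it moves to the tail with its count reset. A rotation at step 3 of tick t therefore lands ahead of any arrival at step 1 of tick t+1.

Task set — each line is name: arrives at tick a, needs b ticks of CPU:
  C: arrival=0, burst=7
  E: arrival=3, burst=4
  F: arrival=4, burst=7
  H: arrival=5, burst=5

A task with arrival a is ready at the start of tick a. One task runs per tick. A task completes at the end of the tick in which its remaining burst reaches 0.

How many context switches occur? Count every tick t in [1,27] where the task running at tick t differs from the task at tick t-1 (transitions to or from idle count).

context switches = 12

t=0: queue=[C] q_used=0 → run C
t=1: queue=[C] q_used=1 → run C
t=2: queue=[C] q_used=0 → run C
t=3: queue=[C,E] q_used=1 → run C
t=4: queue=[E,C,F] q_used=0 → run E
t=5: queue=[E,C,F,H] q_used=1 → run E
t=6: queue=[C,F,H,E] q_used=0 → run C
t=7: queue=[C,F,H,E] q_used=1 → run C
t=8: queue=[F,H,E,C] q_used=0 → run F
t=9: queue=[F,H,E,C] q_used=1 → run F
t=10: queue=[H,E,C,F] q_used=0 → run H
t=11: queue=[H,E,C,F] q_used=1 → run H
t=12: queue=[E,C,F,H] q_used=0 → run E
t=13: queue=[E,C,F,H] q_used=1 → run E
t=14: queue=[C,F,H] q_used=0 → run C
t=15: queue=[F,H] q_used=0 → run F
t=16: queue=[F,H] q_used=1 → run F
t=17: queue=[H,F] q_used=0 → run H
t=18: queue=[H,F] q_used=1 → run H
t=19: queue=[F,H] q_used=0 → run F
t=20: queue=[F,H] q_used=1 → run F
t=21: queue=[H,F] q_used=0 → run H
t=22: queue=[F] q_used=0 → run F
t=23: (idle)
t=24: (idle)
t=25: (idle)
t=26: (idle)
t=27: (idle)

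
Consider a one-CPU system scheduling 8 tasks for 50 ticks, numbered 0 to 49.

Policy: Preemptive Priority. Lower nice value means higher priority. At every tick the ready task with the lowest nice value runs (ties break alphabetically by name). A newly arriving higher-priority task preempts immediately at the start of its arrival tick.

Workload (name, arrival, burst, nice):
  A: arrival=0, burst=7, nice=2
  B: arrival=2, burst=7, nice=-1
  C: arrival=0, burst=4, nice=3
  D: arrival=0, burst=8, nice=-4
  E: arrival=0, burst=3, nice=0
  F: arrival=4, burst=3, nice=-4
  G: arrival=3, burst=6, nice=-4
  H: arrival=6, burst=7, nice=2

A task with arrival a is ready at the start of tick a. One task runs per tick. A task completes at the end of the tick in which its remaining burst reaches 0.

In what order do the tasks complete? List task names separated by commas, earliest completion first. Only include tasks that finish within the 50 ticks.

t=0: ready={A,C,D,E} → run D
t=1: ready={A,C,D,E} → run D
t=2: ready={A,B,C,D,E} → run D
t=3: ready={A,B,C,D,E,G} → run D
t=4: ready={A,B,C,D,E,F,G} → run D
t=5: ready={A,B,C,D,E,F,G} → run D
t=6: ready={A,B,C,D,E,F,G,H} → run D
t=7: ready={A,B,C,D,E,F,G,H} → run D
t=8: ready={A,B,C,E,F,G,H} → run F
t=9: ready={A,B,C,E,F,G,H} → run F
t=10: ready={A,B,C,E,F,G,H} → run F
t=11: ready={A,B,C,E,G,H} → run G
t=12: ready={A,B,C,E,G,H} → run G
t=13: ready={A,B,C,E,G,H} → run G
t=14: ready={A,B,C,E,G,H} → run G
t=15: ready={A,B,C,E,G,H} → run G
t=16: ready={A,B,C,E,G,H} → run G
t=17: ready={A,B,C,E,H} → run B
t=18: ready={A,B,C,E,H} → run B
t=19: ready={A,B,C,E,H} → run B
t=20: ready={A,B,C,E,H} → run B
t=21: ready={A,B,C,E,H} → run B
t=22: ready={A,B,C,E,H} → run B
t=23: ready={A,B,C,E,H} → run B
t=24: ready={A,C,E,H} → run E
t=25: ready={A,C,E,H} → run E
t=26: ready={A,C,E,H} → run E
t=27: ready={A,C,H} → run A
t=28: ready={A,C,H} → run A
t=29: ready={A,C,H} → run A
t=30: ready={A,C,H} → run A
t=31: ready={A,C,H} → run A
t=32: ready={A,C,H} → run A
t=33: ready={A,C,H} → run A
t=34: ready={C,H} → run H
t=35: ready={C,H} → run H
t=36: ready={C,H} → run H
t=37: ready={C,H} → run H
t=38: ready={C,H} → run H
t=39: ready={C,H} → run H
t=40: ready={C,H} → run H
t=41: ready={C} → run C
t=42: ready={C} → run C
t=43: ready={C} → run C
t=44: ready={C} → run C
t=45: (idle)
t=46: (idle)
t=47: (idle)
t=48: (idle)
t=49: (idle)

completion order = D, F, G, B, E, A, H, C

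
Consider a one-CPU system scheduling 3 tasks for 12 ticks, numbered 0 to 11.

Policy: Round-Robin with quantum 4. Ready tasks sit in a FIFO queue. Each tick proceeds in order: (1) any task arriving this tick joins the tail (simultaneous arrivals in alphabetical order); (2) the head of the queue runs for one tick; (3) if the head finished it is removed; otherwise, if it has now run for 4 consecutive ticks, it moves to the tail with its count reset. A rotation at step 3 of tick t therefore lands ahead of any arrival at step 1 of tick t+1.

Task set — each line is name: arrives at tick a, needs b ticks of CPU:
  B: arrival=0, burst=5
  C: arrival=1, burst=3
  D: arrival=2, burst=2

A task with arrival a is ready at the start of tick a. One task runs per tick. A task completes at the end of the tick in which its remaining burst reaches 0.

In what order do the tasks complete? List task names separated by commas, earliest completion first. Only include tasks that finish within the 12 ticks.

t=0: queue=[B] q_used=0 → run B
t=1: queue=[B,C] q_used=1 → run B
t=2: queue=[B,C,D] q_used=2 → run B
t=3: queue=[B,C,D] q_used=3 → run B
t=4: queue=[C,D,B] q_used=0 → run C
t=5: queue=[C,D,B] q_used=1 → run C
t=6: queue=[C,D,B] q_used=2 → run C
t=7: queue=[D,B] q_used=0 → run D
t=8: queue=[D,B] q_used=1 → run D
t=9: queue=[B] q_used=0 → run B
t=10: (idle)
t=11: (idle)

completion order = C, D, B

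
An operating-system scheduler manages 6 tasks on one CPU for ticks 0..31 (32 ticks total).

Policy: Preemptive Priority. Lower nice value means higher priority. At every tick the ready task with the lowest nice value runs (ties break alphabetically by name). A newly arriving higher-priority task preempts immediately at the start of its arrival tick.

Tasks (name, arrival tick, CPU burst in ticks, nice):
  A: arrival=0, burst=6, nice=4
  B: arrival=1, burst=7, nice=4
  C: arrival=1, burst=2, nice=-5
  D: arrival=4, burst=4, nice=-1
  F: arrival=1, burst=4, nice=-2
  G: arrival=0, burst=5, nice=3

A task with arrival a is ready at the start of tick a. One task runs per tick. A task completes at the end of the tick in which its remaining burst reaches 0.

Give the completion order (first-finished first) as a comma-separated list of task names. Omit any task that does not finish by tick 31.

t=0: ready={A,G} → run G
t=1: ready={A,B,C,F,G} → run C
t=2: ready={A,B,C,F,G} → run C
t=3: ready={A,B,F,G} → run F
t=4: ready={A,B,D,F,G} → run F
t=5: ready={A,B,D,F,G} → run F
t=6: ready={A,B,D,F,G} → run F
t=7: ready={A,B,D,G} → run D
t=8: ready={A,B,D,G} → run D
t=9: ready={A,B,D,G} → run D
t=10: ready={A,B,D,G} → run D
t=11: ready={A,B,G} → run G
t=12: ready={A,B,G} → run G
t=13: ready={A,B,G} → run G
t=14: ready={A,B,G} → run G
t=15: ready={A,B} → run A
t=16: ready={A,B} → run A
t=17: ready={A,B} → run A
t=18: ready={A,B} → run A
t=19: ready={A,B} → run A
t=20: ready={A,B} → run A
t=21: ready={B} → run B
t=22: ready={B} → run B
t=23: ready={B} → run B
t=24: ready={B} → run B
t=25: ready={B} → run B
t=26: ready={B} → run B
t=27: ready={B} → run B
t=28: (idle)
t=29: (idle)
t=30: (idle)
t=31: (idle)

completion order = C, F, D, G, A, B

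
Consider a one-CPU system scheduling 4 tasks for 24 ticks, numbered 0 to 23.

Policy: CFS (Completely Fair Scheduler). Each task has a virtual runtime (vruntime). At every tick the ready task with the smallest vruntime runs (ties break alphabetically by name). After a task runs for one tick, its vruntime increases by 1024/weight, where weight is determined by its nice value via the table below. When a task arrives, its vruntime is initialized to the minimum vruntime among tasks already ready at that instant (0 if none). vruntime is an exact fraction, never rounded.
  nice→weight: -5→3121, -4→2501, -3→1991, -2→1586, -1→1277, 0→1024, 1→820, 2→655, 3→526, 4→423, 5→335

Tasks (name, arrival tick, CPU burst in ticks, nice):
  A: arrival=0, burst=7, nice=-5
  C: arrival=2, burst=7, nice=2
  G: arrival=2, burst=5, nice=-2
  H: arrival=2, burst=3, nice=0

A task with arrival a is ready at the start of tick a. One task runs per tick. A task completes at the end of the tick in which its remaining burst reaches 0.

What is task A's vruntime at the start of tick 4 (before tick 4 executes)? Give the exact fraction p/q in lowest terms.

vruntime(A, start of tick 4) = 3072/3121

t=0: vr[A=0] → run A
t=1: vr[A=1024/3121] → run A
t=2: vr[A=2048/3121 C=2048/3121 G=2048/3121 H=2048/3121] → run A
t=3: vr[A=3072/3121 C=2048/3121 G=2048/3121 H=2048/3121] → run C
t=4: vr[A=3072/3121 C=4537344/2044255 G=2048/3121 H=2048/3121] → run G
t=5: vr[A=3072/3121 C=4537344/2044255 G=3222016/2474953 H=2048/3121] → run H
t=6: vr[A=3072/3121 C=4537344/2044255 G=3222016/2474953 H=5169/3121] → run A
t=7: vr[A=4096/3121 C=4537344/2044255 G=3222016/2474953 H=5169/3121] → run G
t=8: vr[A=4096/3121 C=4537344/2044255 G=4819968/2474953 H=5169/3121] → run A
t=9: vr[A=5120/3121 C=4537344/2044255 G=4819968/2474953 H=5169/3121] → run A
t=10: vr[A=6144/3121 C=4537344/2044255 G=4819968/2474953 H=5169/3121] → run H
t=11: vr[A=6144/3121 C=4537344/2044255 G=4819968/2474953 H=8290/3121] → run G
t=12: vr[A=6144/3121 C=4537344/2044255 G=6417920/2474953 H=8290/3121] → run A
t=13: vr[C=4537344/2044255 G=6417920/2474953 H=8290/3121] → run C
t=14: vr[C=7733248/2044255 G=6417920/2474953 H=8290/3121] → run G
t=15: vr[C=7733248/2044255 G=8015872/2474953 H=8290/3121] → run H
t=16: vr[C=7733248/2044255 G=8015872/2474953] → run G
t=17: vr[C=7733248/2044255] → run C
t=18: vr[C=10929152/2044255] → run C
t=19: vr[C=14125056/2044255] → run C
t=20: vr[C=3464192/408851] → run C
t=21: vr[C=20516864/2044255] → run C
t=22: (idle)
t=23: (idle)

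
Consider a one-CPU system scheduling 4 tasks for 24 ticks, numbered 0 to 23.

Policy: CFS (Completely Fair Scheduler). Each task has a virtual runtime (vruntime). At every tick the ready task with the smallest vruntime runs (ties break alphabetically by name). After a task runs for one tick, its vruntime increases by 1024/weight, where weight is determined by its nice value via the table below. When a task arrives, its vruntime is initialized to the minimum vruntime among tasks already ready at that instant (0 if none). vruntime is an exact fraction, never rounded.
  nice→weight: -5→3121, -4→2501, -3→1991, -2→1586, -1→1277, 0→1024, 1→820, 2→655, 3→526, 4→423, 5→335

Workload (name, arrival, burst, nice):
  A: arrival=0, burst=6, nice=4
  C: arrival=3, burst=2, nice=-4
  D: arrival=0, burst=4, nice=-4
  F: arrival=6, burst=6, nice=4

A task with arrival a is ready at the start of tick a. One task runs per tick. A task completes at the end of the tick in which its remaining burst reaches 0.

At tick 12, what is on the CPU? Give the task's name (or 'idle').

t=0: vr[A=0 D=0] → run A
t=1: vr[A=1024/423 D=0] → run D
t=2: vr[A=1024/423 D=1024/2501] → run D
t=3: vr[A=1024/423 C=2048/2501 D=2048/2501] → run C
t=4: vr[A=1024/423 C=3072/2501 D=2048/2501] → run D
t=5: vr[A=1024/423 C=3072/2501 D=3072/2501] → run C
t=6: vr[A=1024/423 D=3072/2501 F=3072/2501] → run D
t=7: vr[A=1024/423 F=3072/2501] → run F
t=8: vr[A=1024/423 F=3860480/1057923] → run A
t=9: vr[A=2048/423 F=3860480/1057923] → run F
t=10: vr[A=2048/423 F=6421504/1057923] → run A
t=11: vr[A=1024/141 F=6421504/1057923] → run F
t=12: vr[A=1024/141 F=2994176/352641] → run A
t=13: vr[A=4096/423 F=2994176/352641] → run F
t=14: vr[A=4096/423 F=11543552/1057923] → run A
t=15: vr[A=5120/423 F=11543552/1057923] → run F
t=16: vr[A=5120/423 F=14104576/1057923] → run A
t=17: vr[F=14104576/1057923] → run F
t=18: (idle)
t=19: (idle)
t=20: (idle)
t=21: (idle)
t=22: (idle)
t=23: (idle)

running at tick 12 = A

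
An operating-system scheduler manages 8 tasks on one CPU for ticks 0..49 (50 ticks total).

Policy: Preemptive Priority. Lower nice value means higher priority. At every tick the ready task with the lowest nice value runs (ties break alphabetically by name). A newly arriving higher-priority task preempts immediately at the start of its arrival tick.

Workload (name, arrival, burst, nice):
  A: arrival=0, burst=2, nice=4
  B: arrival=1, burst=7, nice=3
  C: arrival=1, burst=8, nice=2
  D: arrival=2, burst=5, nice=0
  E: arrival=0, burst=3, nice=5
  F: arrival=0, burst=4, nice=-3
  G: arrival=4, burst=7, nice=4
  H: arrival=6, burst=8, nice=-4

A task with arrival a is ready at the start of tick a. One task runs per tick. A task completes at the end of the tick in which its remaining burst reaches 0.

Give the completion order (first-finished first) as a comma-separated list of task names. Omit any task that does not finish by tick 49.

completion order = F, H, D, C, B, A, G, E

t=0: ready={A,E,F} → run F
t=1: ready={A,B,C,E,F} → run F
t=2: ready={A,B,C,D,E,F} → run F
t=3: ready={A,B,C,D,E,F} → run F
t=4: ready={A,B,C,D,E,G} → run D
t=5: ready={A,B,C,D,E,G} → run D
t=6: ready={A,B,C,D,E,G,H} → run H
t=7: ready={A,B,C,D,E,G,H} → run H
t=8: ready={A,B,C,D,E,G,H} → run H
t=9: ready={A,B,C,D,E,G,H} → run H
t=10: ready={A,B,C,D,E,G,H} → run H
t=11: ready={A,B,C,D,E,G,H} → run H
t=12: ready={A,B,C,D,E,G,H} → run H
t=13: ready={A,B,C,D,E,G,H} → run H
t=14: ready={A,B,C,D,E,G} → run D
t=15: ready={A,B,C,D,E,G} → run D
t=16: ready={A,B,C,D,E,G} → run D
t=17: ready={A,B,C,E,G} → run C
t=18: ready={A,B,C,E,G} → run C
t=19: ready={A,B,C,E,G} → run C
t=20: ready={A,B,C,E,G} → run C
t=21: ready={A,B,C,E,G} → run C
t=22: ready={A,B,C,E,G} → run C
t=23: ready={A,B,C,E,G} → run C
t=24: ready={A,B,C,E,G} → run C
t=25: ready={A,B,E,G} → run B
t=26: ready={A,B,E,G} → run B
t=27: ready={A,B,E,G} → run B
t=28: ready={A,B,E,G} → run B
t=29: ready={A,B,E,G} → run B
t=30: ready={A,B,E,G} → run B
t=31: ready={A,B,E,G} → run B
t=32: ready={A,E,G} → run A
t=33: ready={A,E,G} → run A
t=34: ready={E,G} → run G
t=35: ready={E,G} → run G
t=36: ready={E,G} → run G
t=37: ready={E,G} → run G
t=38: ready={E,G} → run G
t=39: ready={E,G} → run G
t=40: ready={E,G} → run G
t=41: ready={E} → run E
t=42: ready={E} → run E
t=43: ready={E} → run E
t=44: (idle)
t=45: (idle)
t=46: (idle)
t=47: (idle)
t=48: (idle)
t=49: (idle)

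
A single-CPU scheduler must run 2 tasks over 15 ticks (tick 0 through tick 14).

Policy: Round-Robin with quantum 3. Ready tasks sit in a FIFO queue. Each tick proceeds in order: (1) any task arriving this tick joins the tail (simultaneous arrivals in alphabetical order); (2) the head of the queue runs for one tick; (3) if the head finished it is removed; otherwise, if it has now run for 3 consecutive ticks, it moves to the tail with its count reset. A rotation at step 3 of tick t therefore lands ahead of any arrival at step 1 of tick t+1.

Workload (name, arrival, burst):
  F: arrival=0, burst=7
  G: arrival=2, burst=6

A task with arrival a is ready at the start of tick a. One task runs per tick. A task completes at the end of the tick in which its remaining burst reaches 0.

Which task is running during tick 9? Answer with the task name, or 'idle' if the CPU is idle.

t=0: queue=[F] q_used=0 → run F
t=1: queue=[F] q_used=1 → run F
t=2: queue=[F,G] q_used=2 → run F
t=3: queue=[G,F] q_used=0 → run G
t=4: queue=[G,F] q_used=1 → run G
t=5: queue=[G,F] q_used=2 → run G
t=6: queue=[F,G] q_used=0 → run F
t=7: queue=[F,G] q_used=1 → run F
t=8: queue=[F,G] q_used=2 → run F
t=9: queue=[G,F] q_used=0 → run G
t=10: queue=[G,F] q_used=1 → run G
t=11: queue=[G,F] q_used=2 → run G
t=12: queue=[F] q_used=0 → run F
t=13: (idle)
t=14: (idle)

running at tick 9 = G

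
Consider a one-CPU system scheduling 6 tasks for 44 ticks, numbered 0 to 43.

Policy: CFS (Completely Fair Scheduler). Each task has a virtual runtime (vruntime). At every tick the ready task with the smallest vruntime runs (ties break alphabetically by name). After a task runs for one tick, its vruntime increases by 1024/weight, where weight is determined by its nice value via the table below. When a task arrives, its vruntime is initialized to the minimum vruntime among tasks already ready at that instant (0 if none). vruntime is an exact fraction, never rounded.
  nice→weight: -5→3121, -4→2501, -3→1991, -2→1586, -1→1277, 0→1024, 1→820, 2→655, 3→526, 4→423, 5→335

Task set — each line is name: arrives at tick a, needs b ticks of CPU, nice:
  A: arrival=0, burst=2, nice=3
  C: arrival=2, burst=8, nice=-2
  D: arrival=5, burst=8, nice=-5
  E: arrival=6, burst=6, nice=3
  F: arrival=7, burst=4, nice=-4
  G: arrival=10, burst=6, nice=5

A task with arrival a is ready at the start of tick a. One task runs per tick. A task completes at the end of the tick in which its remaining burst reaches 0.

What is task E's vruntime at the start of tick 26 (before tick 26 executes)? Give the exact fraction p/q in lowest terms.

t=0: vr[A=0] → run A
t=1: vr[A=512/263] → run A
t=2: vr[C=0] → run C
t=3: vr[C=512/793] → run C
t=4: vr[C=1024/793] → run C
t=5: vr[C=1536/793 D=1536/793] → run C
t=6: vr[C=2048/793 D=1536/793 E=1536/793] → run D
t=7: vr[C=2048/793 D=5605888/2474953 E=1536/793 F=1536/793] → run E
t=8: vr[C=2048/793 D=5605888/2474953 E=809984/208559 F=1536/793] → run F
t=9: vr[C=2048/793 D=5605888/2474953 E=809984/208559 F=76288/32513] → run D
t=10: vr[C=2048/793 D=6417920/2474953 E=809984/208559 F=76288/32513 G=76288/32513] → run F
t=11: vr[C=2048/793 D=6417920/2474953 E=809984/208559 F=89600/32513 G=76288/32513] → run G
t=12: vr[C=2048/793 D=6417920/2474953 E=809984/208559 F=89600/32513 G=58849792/10891855] → run C
t=13: vr[C=2560/793 D=6417920/2474953 E=809984/208559 F=89600/32513 G=58849792/10891855] → run D
t=14: vr[C=2560/793 D=7229952/2474953 E=809984/208559 F=89600/32513 G=58849792/10891855] → run F
t=15: vr[C=2560/793 D=7229952/2474953 E=809984/208559 F=102912/32513 G=58849792/10891855] → run D
t=16: vr[C=2560/793 D=8041984/2474953 E=809984/208559 F=102912/32513 G=58849792/10891855] → run F
t=17: vr[C=2560/793 D=8041984/2474953 E=809984/208559 G=58849792/10891855] → run C
t=18: vr[C=3072/793 D=8041984/2474953 E=809984/208559 G=58849792/10891855] → run D
t=19: vr[C=3072/793 D=8854016/2474953 E=809984/208559 G=58849792/10891855] → run D
t=20: vr[C=3072/793 D=9666048/2474953 E=809984/208559 G=58849792/10891855] → run C
t=21: vr[C=3584/793 D=9666048/2474953 E=809984/208559 G=58849792/10891855] → run E
t=22: vr[C=3584/793 D=9666048/2474953 E=1216000/208559 G=58849792/10891855] → run D
t=23: vr[C=3584/793 D=10478080/2474953 E=1216000/208559 G=58849792/10891855] → run D
t=24: vr[C=3584/793 E=1216000/208559 G=58849792/10891855] → run C
t=25: vr[E=1216000/208559 G=58849792/10891855] → run G
t=26: vr[E=1216000/208559 G=92143104/10891855] → run E
t=27: vr[E=1622016/208559 G=92143104/10891855] → run E
t=28: vr[E=2028032/208559 G=92143104/10891855] → run G
t=29: vr[E=2028032/208559 G=125436416/10891855] → run E
t=30: vr[E=2434048/208559 G=125436416/10891855] → run G
t=31: vr[E=2434048/208559 G=158729728/10891855] → run E
t=32: vr[G=158729728/10891855] → run G
t=33: vr[G=38404608/2178371] → run G
t=34: (idle)
t=35: (idle)
t=36: (idle)
t=37: (idle)
t=38: (idle)
t=39: (idle)
t=40: (idle)
t=41: (idle)
t=42: (idle)
t=43: (idle)

vruntime(E, start of tick 26) = 1216000/208559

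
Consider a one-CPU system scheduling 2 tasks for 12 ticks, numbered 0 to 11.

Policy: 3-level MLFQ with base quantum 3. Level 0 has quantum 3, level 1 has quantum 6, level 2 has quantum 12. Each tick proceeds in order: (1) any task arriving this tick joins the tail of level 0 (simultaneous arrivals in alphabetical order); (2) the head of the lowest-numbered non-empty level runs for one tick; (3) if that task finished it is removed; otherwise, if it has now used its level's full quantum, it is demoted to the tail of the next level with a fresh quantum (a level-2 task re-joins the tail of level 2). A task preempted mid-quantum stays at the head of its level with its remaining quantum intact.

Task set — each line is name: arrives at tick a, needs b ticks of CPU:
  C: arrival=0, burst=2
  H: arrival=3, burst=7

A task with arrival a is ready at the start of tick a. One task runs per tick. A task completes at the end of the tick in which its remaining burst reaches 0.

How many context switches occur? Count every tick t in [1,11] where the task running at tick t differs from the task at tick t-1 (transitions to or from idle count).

t=0: L0/L1/L2 = C/-/- → run C
t=1: L0/L1/L2 = C/-/- → run C
t=2: (idle)
t=3: L0/L1/L2 = H/-/- → run H
t=4: L0/L1/L2 = H/-/- → run H
t=5: L0/L1/L2 = H/-/- → run H
t=6: L0/L1/L2 = -/H/- → run H
t=7: L0/L1/L2 = -/H/- → run H
t=8: L0/L1/L2 = -/H/- → run H
t=9: L0/L1/L2 = -/H/- → run H
t=10: (idle)
t=11: (idle)

context switches = 3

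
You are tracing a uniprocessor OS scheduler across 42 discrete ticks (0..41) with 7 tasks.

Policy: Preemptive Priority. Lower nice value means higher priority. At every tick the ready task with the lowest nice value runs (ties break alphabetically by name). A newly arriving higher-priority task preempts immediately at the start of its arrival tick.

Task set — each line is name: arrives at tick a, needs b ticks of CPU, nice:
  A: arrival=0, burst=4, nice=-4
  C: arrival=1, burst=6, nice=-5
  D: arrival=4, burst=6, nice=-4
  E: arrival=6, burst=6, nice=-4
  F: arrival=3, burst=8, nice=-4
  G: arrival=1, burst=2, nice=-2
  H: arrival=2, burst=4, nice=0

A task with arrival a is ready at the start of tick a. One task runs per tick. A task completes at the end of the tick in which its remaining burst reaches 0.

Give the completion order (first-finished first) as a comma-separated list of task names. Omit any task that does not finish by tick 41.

t=0: ready={A} → run A
t=1: ready={A,C,G} → run C
t=2: ready={A,C,G,H} → run C
t=3: ready={A,C,F,G,H} → run C
t=4: ready={A,C,D,F,G,H} → run C
t=5: ready={A,C,D,F,G,H} → run C
t=6: ready={A,C,D,E,F,G,H} → run C
t=7: ready={A,D,E,F,G,H} → run A
t=8: ready={A,D,E,F,G,H} → run A
t=9: ready={A,D,E,F,G,H} → run A
t=10: ready={D,E,F,G,H} → run D
t=11: ready={D,E,F,G,H} → run D
t=12: ready={D,E,F,G,H} → run D
t=13: ready={D,E,F,G,H} → run D
t=14: ready={D,E,F,G,H} → run D
t=15: ready={D,E,F,G,H} → run D
t=16: ready={E,F,G,H} → run E
t=17: ready={E,F,G,H} → run E
t=18: ready={E,F,G,H} → run E
t=19: ready={E,F,G,H} → run E
t=20: ready={E,F,G,H} → run E
t=21: ready={E,F,G,H} → run E
t=22: ready={F,G,H} → run F
t=23: ready={F,G,H} → run F
t=24: ready={F,G,H} → run F
t=25: ready={F,G,H} → run F
t=26: ready={F,G,H} → run F
t=27: ready={F,G,H} → run F
t=28: ready={F,G,H} → run F
t=29: ready={F,G,H} → run F
t=30: ready={G,H} → run G
t=31: ready={G,H} → run G
t=32: ready={H} → run H
t=33: ready={H} → run H
t=34: ready={H} → run H
t=35: ready={H} → run H
t=36: (idle)
t=37: (idle)
t=38: (idle)
t=39: (idle)
t=40: (idle)
t=41: (idle)

completion order = C, A, D, E, F, G, H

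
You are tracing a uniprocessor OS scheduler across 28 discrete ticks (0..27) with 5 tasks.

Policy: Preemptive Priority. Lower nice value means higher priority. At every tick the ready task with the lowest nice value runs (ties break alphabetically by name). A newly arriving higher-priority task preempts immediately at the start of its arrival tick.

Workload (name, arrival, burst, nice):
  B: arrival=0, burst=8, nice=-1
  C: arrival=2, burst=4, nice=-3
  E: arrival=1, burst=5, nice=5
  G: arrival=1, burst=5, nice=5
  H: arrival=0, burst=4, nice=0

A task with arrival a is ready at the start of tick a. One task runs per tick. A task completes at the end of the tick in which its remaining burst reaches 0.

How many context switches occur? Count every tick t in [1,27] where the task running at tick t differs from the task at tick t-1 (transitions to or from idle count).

t=0: ready={B,H} → run B
t=1: ready={B,E,G,H} → run B
t=2: ready={B,C,E,G,H} → run C
t=3: ready={B,C,E,G,H} → run C
t=4: ready={B,C,E,G,H} → run C
t=5: ready={B,C,E,G,H} → run C
t=6: ready={B,E,G,H} → run B
t=7: ready={B,E,G,H} → run B
t=8: ready={B,E,G,H} → run B
t=9: ready={B,E,G,H} → run B
t=10: ready={B,E,G,H} → run B
t=11: ready={B,E,G,H} → run B
t=12: ready={E,G,H} → run H
t=13: ready={E,G,H} → run H
t=14: ready={E,G,H} → run H
t=15: ready={E,G,H} → run H
t=16: ready={E,G} → run E
t=17: ready={E,G} → run E
t=18: ready={E,G} → run E
t=19: ready={E,G} → run E
t=20: ready={E,G} → run E
t=21: ready={G} → run G
t=22: ready={G} → run G
t=23: ready={G} → run G
t=24: ready={G} → run G
t=25: ready={G} → run G
t=26: (idle)
t=27: (idle)

context switches = 6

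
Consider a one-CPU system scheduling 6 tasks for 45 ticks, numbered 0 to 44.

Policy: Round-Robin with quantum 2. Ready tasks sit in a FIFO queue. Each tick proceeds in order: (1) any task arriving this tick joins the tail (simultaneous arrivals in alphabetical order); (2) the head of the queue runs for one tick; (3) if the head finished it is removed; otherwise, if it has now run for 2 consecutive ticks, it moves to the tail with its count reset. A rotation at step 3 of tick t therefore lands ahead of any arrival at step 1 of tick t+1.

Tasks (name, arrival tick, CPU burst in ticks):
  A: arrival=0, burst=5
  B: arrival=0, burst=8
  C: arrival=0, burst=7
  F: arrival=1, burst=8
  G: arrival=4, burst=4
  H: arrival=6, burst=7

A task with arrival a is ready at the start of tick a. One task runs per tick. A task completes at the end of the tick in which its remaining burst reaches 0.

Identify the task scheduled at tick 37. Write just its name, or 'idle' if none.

running at tick 37 = F

t=0: queue=[A,B,C] q_used=0 → run A
t=1: queue=[A,B,C,F] q_used=1 → run A
t=2: queue=[B,C,F,A] q_used=0 → run B
t=3: queue=[B,C,F,A] q_used=1 → run B
t=4: queue=[C,F,A,B,G] q_used=0 → run C
t=5: queue=[C,F,A,B,G] q_used=1 → run C
t=6: queue=[F,A,B,G,C,H] q_used=0 → run F
t=7: queue=[F,A,B,G,C,H] q_used=1 → run F
t=8: queue=[A,B,G,C,H,F] q_used=0 → run A
t=9: queue=[A,B,G,C,H,F] q_used=1 → run A
t=10: queue=[B,G,C,H,F,A] q_used=0 → run B
t=11: queue=[B,G,C,H,F,A] q_used=1 → run B
t=12: queue=[G,C,H,F,A,B] q_used=0 → run G
t=13: queue=[G,C,H,F,A,B] q_used=1 → run G
t=14: queue=[C,H,F,A,B,G] q_used=0 → run C
t=15: queue=[C,H,F,A,B,G] q_used=1 → run C
t=16: queue=[H,F,A,B,G,C] q_used=0 → run H
t=17: queue=[H,F,A,B,G,C] q_used=1 → run H
t=18: queue=[F,A,B,G,C,H] q_used=0 → run F
t=19: queue=[F,A,B,G,C,H] q_used=1 → run F
t=20: queue=[A,B,G,C,H,F] q_used=0 → run A
t=21: queue=[B,G,C,H,F] q_used=0 → run B
t=22: queue=[B,G,C,H,F] q_used=1 → run B
t=23: queue=[G,C,H,F,B] q_used=0 → run G
t=24: queue=[G,C,H,F,B] q_used=1 → run G
t=25: queue=[C,H,F,B] q_used=0 → run C
t=26: queue=[C,H,F,B] q_used=1 → run C
t=27: queue=[H,F,B,C] q_used=0 → run H
t=28: queue=[H,F,B,C] q_used=1 → run H
t=29: queue=[F,B,C,H] q_used=0 → run F
t=30: queue=[F,B,C,H] q_used=1 → run F
t=31: queue=[B,C,H,F] q_used=0 → run B
t=32: queue=[B,C,H,F] q_used=1 → run B
t=33: queue=[C,H,F] q_used=0 → run C
t=34: queue=[H,F] q_used=0 → run H
t=35: queue=[H,F] q_used=1 → run H
t=36: queue=[F,H] q_used=0 → run F
t=37: queue=[F,H] q_used=1 → run F
t=38: queue=[H] q_used=0 → run H
t=39: (idle)
t=40: (idle)
t=41: (idle)
t=42: (idle)
t=43: (idle)
t=44: (idle)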